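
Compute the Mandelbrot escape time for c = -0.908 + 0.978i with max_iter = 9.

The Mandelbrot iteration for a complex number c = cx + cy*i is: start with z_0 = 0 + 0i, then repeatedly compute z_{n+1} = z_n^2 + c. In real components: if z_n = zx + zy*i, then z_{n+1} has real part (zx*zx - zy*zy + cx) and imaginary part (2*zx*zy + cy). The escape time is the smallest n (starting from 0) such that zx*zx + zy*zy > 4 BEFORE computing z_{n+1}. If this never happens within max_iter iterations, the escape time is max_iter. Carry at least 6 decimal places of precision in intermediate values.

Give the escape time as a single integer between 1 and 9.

z_0 = 0 + 0i, c = -0.9080 + 0.9780i
Iter 1: z = -0.9080 + 0.9780i, |z|^2 = 1.7809
Iter 2: z = -1.0400 + -0.7980i, |z|^2 = 1.7185
Iter 3: z = -0.4632 + 2.6380i, |z|^2 = 7.1735
Escaped at iteration 3

Answer: 3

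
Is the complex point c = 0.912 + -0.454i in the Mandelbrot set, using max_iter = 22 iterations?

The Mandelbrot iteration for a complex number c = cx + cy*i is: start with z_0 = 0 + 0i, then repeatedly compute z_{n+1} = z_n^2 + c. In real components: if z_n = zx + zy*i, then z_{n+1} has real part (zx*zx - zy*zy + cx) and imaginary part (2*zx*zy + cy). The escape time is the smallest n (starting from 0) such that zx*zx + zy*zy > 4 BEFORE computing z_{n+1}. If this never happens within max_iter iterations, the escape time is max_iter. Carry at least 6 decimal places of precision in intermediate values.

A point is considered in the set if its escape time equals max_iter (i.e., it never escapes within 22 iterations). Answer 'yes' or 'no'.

z_0 = 0 + 0i, c = 0.9120 + -0.4540i
Iter 1: z = 0.9120 + -0.4540i, |z|^2 = 1.0379
Iter 2: z = 1.5376 + -1.2821i, |z|^2 = 4.0081
Escaped at iteration 2

Answer: no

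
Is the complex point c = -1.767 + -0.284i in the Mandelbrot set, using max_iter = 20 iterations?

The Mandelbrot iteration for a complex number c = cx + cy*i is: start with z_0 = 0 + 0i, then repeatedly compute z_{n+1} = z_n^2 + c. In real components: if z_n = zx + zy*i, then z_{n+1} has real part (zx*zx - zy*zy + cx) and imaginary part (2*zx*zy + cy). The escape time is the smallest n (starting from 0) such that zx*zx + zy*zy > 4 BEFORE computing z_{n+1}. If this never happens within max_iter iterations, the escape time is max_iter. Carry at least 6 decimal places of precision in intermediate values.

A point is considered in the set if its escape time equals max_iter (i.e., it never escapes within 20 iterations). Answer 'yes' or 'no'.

z_0 = 0 + 0i, c = -1.7670 + -0.2840i
Iter 1: z = -1.7670 + -0.2840i, |z|^2 = 3.2029
Iter 2: z = 1.2746 + 0.7197i, |z|^2 = 2.1426
Iter 3: z = -0.6602 + 1.5506i, |z|^2 = 2.8402
Iter 4: z = -3.7355 + -2.3315i, |z|^2 = 19.3893
Escaped at iteration 4

Answer: no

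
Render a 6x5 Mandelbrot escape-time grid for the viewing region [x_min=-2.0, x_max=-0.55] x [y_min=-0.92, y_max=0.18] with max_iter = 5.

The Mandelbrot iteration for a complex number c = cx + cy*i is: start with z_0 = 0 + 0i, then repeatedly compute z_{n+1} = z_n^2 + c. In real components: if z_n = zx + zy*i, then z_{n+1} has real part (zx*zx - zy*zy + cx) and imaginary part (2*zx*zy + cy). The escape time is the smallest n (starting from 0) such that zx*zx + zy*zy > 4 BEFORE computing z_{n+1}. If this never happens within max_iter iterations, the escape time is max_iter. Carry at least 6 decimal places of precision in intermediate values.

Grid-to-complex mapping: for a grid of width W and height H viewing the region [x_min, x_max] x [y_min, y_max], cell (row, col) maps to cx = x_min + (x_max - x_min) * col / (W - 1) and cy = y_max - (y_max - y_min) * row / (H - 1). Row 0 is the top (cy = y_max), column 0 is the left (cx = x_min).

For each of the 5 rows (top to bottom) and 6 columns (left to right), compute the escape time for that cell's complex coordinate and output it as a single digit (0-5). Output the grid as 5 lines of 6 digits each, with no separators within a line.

Answer: 145555
155555
135555
133355
123334

Derivation:
(row=0, col=0): c = -2.0000 + 0.1800i → escape time 1
(row=0, col=1): c = -1.7100 + 0.1800i → escape time 4
(row=0, col=2): c = -1.4200 + 0.1800i → escape time 5
(row=0, col=3): c = -1.1300 + 0.1800i → escape time 5
(row=0, col=4): c = -0.8400 + 0.1800i → escape time 5
(row=0, col=5): c = -0.5500 + 0.1800i → escape time 5
(row=1, col=0): c = -2.0000 + -0.0950i → escape time 1
(row=1, col=1): c = -1.7100 + -0.0950i → escape time 5
(row=1, col=2): c = -1.4200 + -0.0950i → escape time 5
(row=1, col=3): c = -1.1300 + -0.0950i → escape time 5
(row=1, col=4): c = -0.8400 + -0.0950i → escape time 5
(row=1, col=5): c = -0.5500 + -0.0950i → escape time 5
(row=2, col=0): c = -2.0000 + -0.3700i → escape time 1
(row=2, col=1): c = -1.7100 + -0.3700i → escape time 3
(row=2, col=2): c = -1.4200 + -0.3700i → escape time 5
(row=2, col=3): c = -1.1300 + -0.3700i → escape time 5
(row=2, col=4): c = -0.8400 + -0.3700i → escape time 5
(row=2, col=5): c = -0.5500 + -0.3700i → escape time 5
(row=3, col=0): c = -2.0000 + -0.6450i → escape time 1
(row=3, col=1): c = -1.7100 + -0.6450i → escape time 3
(row=3, col=2): c = -1.4200 + -0.6450i → escape time 3
(row=3, col=3): c = -1.1300 + -0.6450i → escape time 3
(row=3, col=4): c = -0.8400 + -0.6450i → escape time 5
(row=3, col=5): c = -0.5500 + -0.6450i → escape time 5
(row=4, col=0): c = -2.0000 + -0.9200i → escape time 1
(row=4, col=1): c = -1.7100 + -0.9200i → escape time 2
(row=4, col=2): c = -1.4200 + -0.9200i → escape time 3
(row=4, col=3): c = -1.1300 + -0.9200i → escape time 3
(row=4, col=4): c = -0.8400 + -0.9200i → escape time 3
(row=4, col=5): c = -0.5500 + -0.9200i → escape time 4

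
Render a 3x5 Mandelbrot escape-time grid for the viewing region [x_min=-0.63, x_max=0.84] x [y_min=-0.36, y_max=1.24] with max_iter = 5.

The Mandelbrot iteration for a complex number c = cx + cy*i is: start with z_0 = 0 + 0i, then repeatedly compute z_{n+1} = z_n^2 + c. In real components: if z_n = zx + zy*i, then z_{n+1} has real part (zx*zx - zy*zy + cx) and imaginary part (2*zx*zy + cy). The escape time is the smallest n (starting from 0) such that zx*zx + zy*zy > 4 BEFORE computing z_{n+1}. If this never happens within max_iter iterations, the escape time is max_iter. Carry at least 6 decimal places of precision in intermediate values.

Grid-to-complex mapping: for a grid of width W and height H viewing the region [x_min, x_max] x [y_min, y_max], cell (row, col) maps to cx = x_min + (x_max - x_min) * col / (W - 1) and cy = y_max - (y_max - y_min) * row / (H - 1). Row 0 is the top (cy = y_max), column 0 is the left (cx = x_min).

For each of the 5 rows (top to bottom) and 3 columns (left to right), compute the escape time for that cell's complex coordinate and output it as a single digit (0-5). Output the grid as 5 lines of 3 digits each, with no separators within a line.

Answer: 322
452
553
553
553

Derivation:
(row=0, col=0): c = -0.6300 + 1.2400i → escape time 3
(row=0, col=1): c = 0.1050 + 1.2400i → escape time 2
(row=0, col=2): c = 0.8400 + 1.2400i → escape time 2
(row=1, col=0): c = -0.6300 + 0.8400i → escape time 4
(row=1, col=1): c = 0.1050 + 0.8400i → escape time 5
(row=1, col=2): c = 0.8400 + 0.8400i → escape time 2
(row=2, col=0): c = -0.6300 + 0.4400i → escape time 5
(row=2, col=1): c = 0.1050 + 0.4400i → escape time 5
(row=2, col=2): c = 0.8400 + 0.4400i → escape time 3
(row=3, col=0): c = -0.6300 + 0.0400i → escape time 5
(row=3, col=1): c = 0.1050 + 0.0400i → escape time 5
(row=3, col=2): c = 0.8400 + 0.0400i → escape time 3
(row=4, col=0): c = -0.6300 + -0.3600i → escape time 5
(row=4, col=1): c = 0.1050 + -0.3600i → escape time 5
(row=4, col=2): c = 0.8400 + -0.3600i → escape time 3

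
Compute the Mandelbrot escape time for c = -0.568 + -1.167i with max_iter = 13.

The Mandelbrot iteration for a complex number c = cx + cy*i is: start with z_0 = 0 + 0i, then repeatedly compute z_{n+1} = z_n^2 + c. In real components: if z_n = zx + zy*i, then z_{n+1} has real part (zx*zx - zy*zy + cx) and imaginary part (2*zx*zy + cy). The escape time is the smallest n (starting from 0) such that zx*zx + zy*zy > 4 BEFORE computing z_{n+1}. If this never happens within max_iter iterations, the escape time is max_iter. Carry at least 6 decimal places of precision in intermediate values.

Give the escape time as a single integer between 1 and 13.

z_0 = 0 + 0i, c = -0.5680 + -1.1670i
Iter 1: z = -0.5680 + -1.1670i, |z|^2 = 1.6845
Iter 2: z = -1.6073 + 0.1587i, |z|^2 = 2.6085
Iter 3: z = 1.9901 + -1.6772i, |z|^2 = 6.7735
Escaped at iteration 3

Answer: 3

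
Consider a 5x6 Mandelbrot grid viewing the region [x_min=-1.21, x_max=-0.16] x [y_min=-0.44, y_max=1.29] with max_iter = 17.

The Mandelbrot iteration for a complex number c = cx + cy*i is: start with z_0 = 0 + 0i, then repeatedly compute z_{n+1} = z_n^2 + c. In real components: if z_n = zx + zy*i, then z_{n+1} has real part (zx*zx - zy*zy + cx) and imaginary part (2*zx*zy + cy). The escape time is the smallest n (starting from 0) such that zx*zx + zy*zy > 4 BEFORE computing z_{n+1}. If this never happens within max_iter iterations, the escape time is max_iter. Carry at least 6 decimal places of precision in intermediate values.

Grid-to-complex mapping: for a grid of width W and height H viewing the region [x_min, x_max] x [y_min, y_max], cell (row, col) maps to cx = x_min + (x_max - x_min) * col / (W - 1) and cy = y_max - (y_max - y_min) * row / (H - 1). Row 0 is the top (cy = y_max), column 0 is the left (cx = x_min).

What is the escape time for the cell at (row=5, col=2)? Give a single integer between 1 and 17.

Answer: 17

Derivation:
z_0 = 0 + 0i, c = -0.6850 + -0.4400i
Iter 1: z = -0.6850 + -0.4400i, |z|^2 = 0.6628
Iter 2: z = -0.4094 + 0.1628i, |z|^2 = 0.1941
Iter 3: z = -0.5439 + -0.5733i, |z|^2 = 0.6245
Iter 4: z = -0.7178 + 0.1836i, |z|^2 = 0.5490
Iter 5: z = -0.2035 + -0.7036i, |z|^2 = 0.5365
Iter 6: z = -1.1387 + -0.1537i, |z|^2 = 1.3203
Iter 7: z = 0.5881 + -0.0900i, |z|^2 = 0.3539
Iter 8: z = -0.3473 + -0.5459i, |z|^2 = 0.4186
Iter 9: z = -0.8624 + -0.0609i, |z|^2 = 0.7474
Iter 10: z = 0.0550 + -0.3350i, |z|^2 = 0.1153
Iter 11: z = -0.7942 + -0.4769i, |z|^2 = 0.8582
Iter 12: z = -0.2816 + 0.3175i, |z|^2 = 0.1801
Iter 13: z = -0.7065 + -0.6188i, |z|^2 = 0.8820
Iter 14: z = -0.5688 + 0.4343i, |z|^2 = 0.5122
Iter 15: z = -0.5501 + -0.9341i, |z|^2 = 1.1752
Iter 16: z = -1.2551 + 0.5877i, |z|^2 = 1.9206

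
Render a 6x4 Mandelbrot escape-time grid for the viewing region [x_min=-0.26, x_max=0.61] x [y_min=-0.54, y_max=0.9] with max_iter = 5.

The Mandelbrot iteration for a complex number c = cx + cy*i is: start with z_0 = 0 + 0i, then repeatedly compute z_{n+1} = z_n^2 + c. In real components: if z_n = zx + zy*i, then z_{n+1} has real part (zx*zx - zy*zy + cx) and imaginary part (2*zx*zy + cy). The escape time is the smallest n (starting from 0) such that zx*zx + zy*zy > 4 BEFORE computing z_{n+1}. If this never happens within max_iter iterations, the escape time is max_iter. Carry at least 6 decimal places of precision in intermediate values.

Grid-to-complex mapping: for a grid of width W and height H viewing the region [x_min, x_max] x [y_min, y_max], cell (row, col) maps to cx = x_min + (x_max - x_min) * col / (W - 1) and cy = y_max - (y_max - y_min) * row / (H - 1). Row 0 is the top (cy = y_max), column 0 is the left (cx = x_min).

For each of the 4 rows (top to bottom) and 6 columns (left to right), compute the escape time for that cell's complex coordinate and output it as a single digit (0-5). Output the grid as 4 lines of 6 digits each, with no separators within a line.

(row=0, col=0): c = -0.2600 + 0.9000i → escape time 5
(row=0, col=1): c = -0.0860 + 0.9000i → escape time 5
(row=0, col=2): c = 0.0880 + 0.9000i → escape time 5
(row=0, col=3): c = 0.2620 + 0.9000i → escape time 4
(row=0, col=4): c = 0.4360 + 0.9000i → escape time 3
(row=0, col=5): c = 0.6100 + 0.9000i → escape time 2
(row=1, col=0): c = -0.2600 + 0.4200i → escape time 5
(row=1, col=1): c = -0.0860 + 0.4200i → escape time 5
(row=1, col=2): c = 0.0880 + 0.4200i → escape time 5
(row=1, col=3): c = 0.2620 + 0.4200i → escape time 5
(row=1, col=4): c = 0.4360 + 0.4200i → escape time 5
(row=1, col=5): c = 0.6100 + 0.4200i → escape time 4
(row=2, col=0): c = -0.2600 + -0.0600i → escape time 5
(row=2, col=1): c = -0.0860 + -0.0600i → escape time 5
(row=2, col=2): c = 0.0880 + -0.0600i → escape time 5
(row=2, col=3): c = 0.2620 + -0.0600i → escape time 5
(row=2, col=4): c = 0.4360 + -0.0600i → escape time 5
(row=2, col=5): c = 0.6100 + -0.0600i → escape time 4
(row=3, col=0): c = -0.2600 + -0.5400i → escape time 5
(row=3, col=1): c = -0.0860 + -0.5400i → escape time 5
(row=3, col=2): c = 0.0880 + -0.5400i → escape time 5
(row=3, col=3): c = 0.2620 + -0.5400i → escape time 5
(row=3, col=4): c = 0.4360 + -0.5400i → escape time 5
(row=3, col=5): c = 0.6100 + -0.5400i → escape time 3

Answer: 555432
555554
555554
555553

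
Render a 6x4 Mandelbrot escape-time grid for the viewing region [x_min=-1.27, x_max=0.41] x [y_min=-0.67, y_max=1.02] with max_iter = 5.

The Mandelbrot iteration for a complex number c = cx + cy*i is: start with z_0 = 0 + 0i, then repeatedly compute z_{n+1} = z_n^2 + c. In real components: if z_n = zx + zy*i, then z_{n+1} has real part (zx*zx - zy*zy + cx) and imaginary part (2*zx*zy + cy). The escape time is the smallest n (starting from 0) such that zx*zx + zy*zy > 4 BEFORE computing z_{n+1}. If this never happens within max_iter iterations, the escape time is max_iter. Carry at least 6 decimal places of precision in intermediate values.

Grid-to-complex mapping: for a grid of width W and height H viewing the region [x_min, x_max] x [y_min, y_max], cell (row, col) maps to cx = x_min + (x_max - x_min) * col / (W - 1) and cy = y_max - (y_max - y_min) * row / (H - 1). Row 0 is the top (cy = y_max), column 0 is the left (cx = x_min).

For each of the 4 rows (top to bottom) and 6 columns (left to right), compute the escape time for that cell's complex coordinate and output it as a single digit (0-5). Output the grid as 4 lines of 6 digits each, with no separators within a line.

Answer: 334543
555555
555555
345555

Derivation:
(row=0, col=0): c = -1.2700 + 1.0200i → escape time 3
(row=0, col=1): c = -0.9340 + 1.0200i → escape time 3
(row=0, col=2): c = -0.5980 + 1.0200i → escape time 4
(row=0, col=3): c = -0.2620 + 1.0200i → escape time 5
(row=0, col=4): c = 0.0740 + 1.0200i → escape time 4
(row=0, col=5): c = 0.4100 + 1.0200i → escape time 3
(row=1, col=0): c = -1.2700 + 0.4567i → escape time 5
(row=1, col=1): c = -0.9340 + 0.4567i → escape time 5
(row=1, col=2): c = -0.5980 + 0.4567i → escape time 5
(row=1, col=3): c = -0.2620 + 0.4567i → escape time 5
(row=1, col=4): c = 0.0740 + 0.4567i → escape time 5
(row=1, col=5): c = 0.4100 + 0.4567i → escape time 5
(row=2, col=0): c = -1.2700 + -0.1067i → escape time 5
(row=2, col=1): c = -0.9340 + -0.1067i → escape time 5
(row=2, col=2): c = -0.5980 + -0.1067i → escape time 5
(row=2, col=3): c = -0.2620 + -0.1067i → escape time 5
(row=2, col=4): c = 0.0740 + -0.1067i → escape time 5
(row=2, col=5): c = 0.4100 + -0.1067i → escape time 5
(row=3, col=0): c = -1.2700 + -0.6700i → escape time 3
(row=3, col=1): c = -0.9340 + -0.6700i → escape time 4
(row=3, col=2): c = -0.5980 + -0.6700i → escape time 5
(row=3, col=3): c = -0.2620 + -0.6700i → escape time 5
(row=3, col=4): c = 0.0740 + -0.6700i → escape time 5
(row=3, col=5): c = 0.4100 + -0.6700i → escape time 5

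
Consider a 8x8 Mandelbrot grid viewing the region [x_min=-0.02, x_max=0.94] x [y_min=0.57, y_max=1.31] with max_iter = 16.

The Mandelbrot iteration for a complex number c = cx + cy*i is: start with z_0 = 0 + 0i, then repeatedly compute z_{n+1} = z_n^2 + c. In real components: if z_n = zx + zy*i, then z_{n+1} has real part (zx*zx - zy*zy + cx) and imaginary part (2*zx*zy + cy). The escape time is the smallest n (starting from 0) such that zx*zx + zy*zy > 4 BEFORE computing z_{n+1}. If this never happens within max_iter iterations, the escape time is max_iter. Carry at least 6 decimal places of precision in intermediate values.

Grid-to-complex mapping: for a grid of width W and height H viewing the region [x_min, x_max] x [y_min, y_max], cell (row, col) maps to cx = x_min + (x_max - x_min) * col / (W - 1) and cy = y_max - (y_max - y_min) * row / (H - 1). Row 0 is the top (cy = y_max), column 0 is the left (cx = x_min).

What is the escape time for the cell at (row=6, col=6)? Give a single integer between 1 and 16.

Answer: 2

Derivation:
z_0 = 0 + 0i, c = 0.8029 + 0.6757i
Iter 1: z = 0.8029 + 0.6757i, |z|^2 = 1.1012
Iter 2: z = 0.9908 + 1.7607i, |z|^2 = 4.0819
Escaped at iteration 2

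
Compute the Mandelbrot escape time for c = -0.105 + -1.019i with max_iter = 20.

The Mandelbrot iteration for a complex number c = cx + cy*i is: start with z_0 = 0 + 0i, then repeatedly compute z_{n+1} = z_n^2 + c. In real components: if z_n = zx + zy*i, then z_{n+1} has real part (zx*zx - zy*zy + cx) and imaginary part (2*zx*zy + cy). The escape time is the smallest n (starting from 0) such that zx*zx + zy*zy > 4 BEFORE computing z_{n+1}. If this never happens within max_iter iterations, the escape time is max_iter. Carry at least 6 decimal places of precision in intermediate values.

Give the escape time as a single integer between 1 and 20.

Answer: 8

Derivation:
z_0 = 0 + 0i, c = -0.1050 + -1.0190i
Iter 1: z = -0.1050 + -1.0190i, |z|^2 = 1.0494
Iter 2: z = -1.1323 + -0.8050i, |z|^2 = 1.9302
Iter 3: z = 0.5291 + 0.8041i, |z|^2 = 0.9265
Iter 4: z = -0.4716 + -0.1680i, |z|^2 = 0.2506
Iter 5: z = 0.0891 + -0.8605i, |z|^2 = 0.7484
Iter 6: z = -0.8375 + -1.1724i, |z|^2 = 2.0760
Iter 7: z = -0.7780 + 0.9448i, |z|^2 = 1.4980
Iter 8: z = -0.3924 + -2.4892i, |z|^2 = 6.3501
Escaped at iteration 8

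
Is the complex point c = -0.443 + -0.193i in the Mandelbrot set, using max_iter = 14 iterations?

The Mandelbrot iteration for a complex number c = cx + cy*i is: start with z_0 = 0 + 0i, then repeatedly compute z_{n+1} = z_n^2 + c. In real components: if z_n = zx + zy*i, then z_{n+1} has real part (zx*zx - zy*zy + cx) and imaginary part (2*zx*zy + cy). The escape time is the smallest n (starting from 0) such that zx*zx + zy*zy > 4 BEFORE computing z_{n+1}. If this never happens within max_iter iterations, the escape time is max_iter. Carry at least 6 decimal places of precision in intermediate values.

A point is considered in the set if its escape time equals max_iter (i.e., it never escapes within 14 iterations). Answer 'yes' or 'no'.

z_0 = 0 + 0i, c = -0.4430 + -0.1930i
Iter 1: z = -0.4430 + -0.1930i, |z|^2 = 0.2335
Iter 2: z = -0.2840 + -0.0220i, |z|^2 = 0.0811
Iter 3: z = -0.3628 + -0.1805i, |z|^2 = 0.1642
Iter 4: z = -0.3439 + -0.0620i, |z|^2 = 0.1221
Iter 5: z = -0.3286 + -0.1503i, |z|^2 = 0.1305
Iter 6: z = -0.3577 + -0.0942i, |z|^2 = 0.1368
Iter 7: z = -0.3240 + -0.1256i, |z|^2 = 0.1207
Iter 8: z = -0.3538 + -0.1116i, |z|^2 = 0.1377
Iter 9: z = -0.3303 + -0.1140i, |z|^2 = 0.1221
Iter 10: z = -0.3469 + -0.1177i, |z|^2 = 0.1342
Iter 11: z = -0.3365 + -0.1113i, |z|^2 = 0.1256
Iter 12: z = -0.3422 + -0.1181i, |z|^2 = 0.1310
Iter 13: z = -0.3399 + -0.1122i, |z|^2 = 0.1281
Did not escape in 14 iterations → in set

Answer: yes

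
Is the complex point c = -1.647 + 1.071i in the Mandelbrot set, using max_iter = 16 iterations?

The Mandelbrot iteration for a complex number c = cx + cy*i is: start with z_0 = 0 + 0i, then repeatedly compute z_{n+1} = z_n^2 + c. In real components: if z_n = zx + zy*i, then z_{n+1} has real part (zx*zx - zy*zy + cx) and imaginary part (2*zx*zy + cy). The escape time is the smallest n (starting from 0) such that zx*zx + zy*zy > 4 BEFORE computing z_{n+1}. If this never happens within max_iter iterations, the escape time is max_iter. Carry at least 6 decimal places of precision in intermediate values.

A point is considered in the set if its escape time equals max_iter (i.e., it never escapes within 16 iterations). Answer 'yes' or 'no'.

Answer: no

Derivation:
z_0 = 0 + 0i, c = -1.6470 + 1.0710i
Iter 1: z = -1.6470 + 1.0710i, |z|^2 = 3.8597
Iter 2: z = -0.0814 + -2.4569i, |z|^2 = 6.0429
Escaped at iteration 2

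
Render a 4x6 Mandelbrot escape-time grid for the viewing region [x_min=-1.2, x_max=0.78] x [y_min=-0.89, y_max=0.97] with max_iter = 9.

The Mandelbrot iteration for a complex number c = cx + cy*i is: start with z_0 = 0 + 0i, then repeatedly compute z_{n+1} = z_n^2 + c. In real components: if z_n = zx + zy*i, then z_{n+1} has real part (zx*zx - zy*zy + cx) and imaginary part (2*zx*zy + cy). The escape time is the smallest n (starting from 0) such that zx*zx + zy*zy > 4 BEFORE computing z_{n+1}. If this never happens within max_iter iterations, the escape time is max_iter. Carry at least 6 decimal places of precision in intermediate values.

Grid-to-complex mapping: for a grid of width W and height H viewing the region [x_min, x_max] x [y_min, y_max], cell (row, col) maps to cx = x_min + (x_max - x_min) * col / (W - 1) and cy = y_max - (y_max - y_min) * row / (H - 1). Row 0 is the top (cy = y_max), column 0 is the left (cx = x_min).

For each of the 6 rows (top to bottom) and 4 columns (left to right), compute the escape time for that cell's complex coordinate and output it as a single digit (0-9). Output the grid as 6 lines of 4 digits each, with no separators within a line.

Answer: 3442
3993
9993
9993
4993
3452

Derivation:
(row=0, col=0): c = -1.2000 + 0.9700i → escape time 3
(row=0, col=1): c = -0.5400 + 0.9700i → escape time 4
(row=0, col=2): c = 0.1200 + 0.9700i → escape time 4
(row=0, col=3): c = 0.7800 + 0.9700i → escape time 2
(row=1, col=0): c = -1.2000 + 0.5980i → escape time 3
(row=1, col=1): c = -0.5400 + 0.5980i → escape time 9
(row=1, col=2): c = 0.1200 + 0.5980i → escape time 9
(row=1, col=3): c = 0.7800 + 0.5980i → escape time 3
(row=2, col=0): c = -1.2000 + 0.2260i → escape time 9
(row=2, col=1): c = -0.5400 + 0.2260i → escape time 9
(row=2, col=2): c = 0.1200 + 0.2260i → escape time 9
(row=2, col=3): c = 0.7800 + 0.2260i → escape time 3
(row=3, col=0): c = -1.2000 + -0.1460i → escape time 9
(row=3, col=1): c = -0.5400 + -0.1460i → escape time 9
(row=3, col=2): c = 0.1200 + -0.1460i → escape time 9
(row=3, col=3): c = 0.7800 + -0.1460i → escape time 3
(row=4, col=0): c = -1.2000 + -0.5180i → escape time 4
(row=4, col=1): c = -0.5400 + -0.5180i → escape time 9
(row=4, col=2): c = 0.1200 + -0.5180i → escape time 9
(row=4, col=3): c = 0.7800 + -0.5180i → escape time 3
(row=5, col=0): c = -1.2000 + -0.8900i → escape time 3
(row=5, col=1): c = -0.5400 + -0.8900i → escape time 4
(row=5, col=2): c = 0.1200 + -0.8900i → escape time 5
(row=5, col=3): c = 0.7800 + -0.8900i → escape time 2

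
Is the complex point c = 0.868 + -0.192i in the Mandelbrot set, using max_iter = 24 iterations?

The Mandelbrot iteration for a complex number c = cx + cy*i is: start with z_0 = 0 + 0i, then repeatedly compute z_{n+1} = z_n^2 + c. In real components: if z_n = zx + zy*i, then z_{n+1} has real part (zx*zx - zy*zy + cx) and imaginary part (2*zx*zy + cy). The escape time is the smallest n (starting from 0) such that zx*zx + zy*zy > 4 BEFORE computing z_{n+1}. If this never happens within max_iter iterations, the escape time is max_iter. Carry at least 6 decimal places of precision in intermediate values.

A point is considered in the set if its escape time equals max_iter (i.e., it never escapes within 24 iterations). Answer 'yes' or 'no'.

z_0 = 0 + 0i, c = 0.8680 + -0.1920i
Iter 1: z = 0.8680 + -0.1920i, |z|^2 = 0.7903
Iter 2: z = 1.5846 + -0.5253i, |z|^2 = 2.7868
Iter 3: z = 3.1029 + -1.8568i, |z|^2 = 13.0755
Escaped at iteration 3

Answer: no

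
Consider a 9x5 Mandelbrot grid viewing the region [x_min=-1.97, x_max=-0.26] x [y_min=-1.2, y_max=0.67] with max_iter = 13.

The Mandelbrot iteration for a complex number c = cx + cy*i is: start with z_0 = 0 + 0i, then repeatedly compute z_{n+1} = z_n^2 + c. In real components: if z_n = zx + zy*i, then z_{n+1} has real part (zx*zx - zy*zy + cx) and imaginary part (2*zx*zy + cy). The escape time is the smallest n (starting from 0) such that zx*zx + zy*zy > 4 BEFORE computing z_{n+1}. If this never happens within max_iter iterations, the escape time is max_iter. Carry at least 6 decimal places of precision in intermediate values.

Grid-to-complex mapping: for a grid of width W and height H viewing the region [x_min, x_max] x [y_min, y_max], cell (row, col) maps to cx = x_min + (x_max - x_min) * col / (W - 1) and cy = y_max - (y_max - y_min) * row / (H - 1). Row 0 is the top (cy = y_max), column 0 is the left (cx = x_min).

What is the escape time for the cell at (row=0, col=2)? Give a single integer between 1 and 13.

z_0 = 0 + 0i, c = -1.5425 + 0.6700i
Iter 1: z = -1.5425 + 0.6700i, |z|^2 = 2.8282
Iter 2: z = 0.3879 + -1.3970i, |z|^2 = 2.1019
Iter 3: z = -3.3435 + -0.4138i, |z|^2 = 11.3502
Escaped at iteration 3

Answer: 3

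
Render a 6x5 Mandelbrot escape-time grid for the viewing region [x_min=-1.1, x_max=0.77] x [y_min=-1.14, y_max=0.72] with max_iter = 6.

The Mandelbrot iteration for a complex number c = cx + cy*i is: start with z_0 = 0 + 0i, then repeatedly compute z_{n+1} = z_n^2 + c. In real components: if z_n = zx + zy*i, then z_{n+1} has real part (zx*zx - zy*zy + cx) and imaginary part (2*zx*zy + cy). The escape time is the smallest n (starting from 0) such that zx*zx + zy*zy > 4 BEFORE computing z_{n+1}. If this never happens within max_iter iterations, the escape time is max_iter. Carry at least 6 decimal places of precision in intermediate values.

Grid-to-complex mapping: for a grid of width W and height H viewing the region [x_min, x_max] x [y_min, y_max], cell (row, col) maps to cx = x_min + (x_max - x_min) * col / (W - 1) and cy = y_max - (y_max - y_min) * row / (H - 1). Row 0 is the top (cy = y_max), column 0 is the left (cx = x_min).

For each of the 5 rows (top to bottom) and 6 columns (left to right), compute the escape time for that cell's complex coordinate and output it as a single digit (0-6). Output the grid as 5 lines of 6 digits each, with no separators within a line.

Answer: 346652
666663
666663
356663
334422

Derivation:
(row=0, col=0): c = -1.1000 + 0.7200i → escape time 3
(row=0, col=1): c = -0.7260 + 0.7200i → escape time 4
(row=0, col=2): c = -0.3520 + 0.7200i → escape time 6
(row=0, col=3): c = 0.0220 + 0.7200i → escape time 6
(row=0, col=4): c = 0.3960 + 0.7200i → escape time 5
(row=0, col=5): c = 0.7700 + 0.7200i → escape time 2
(row=1, col=0): c = -1.1000 + 0.2550i → escape time 6
(row=1, col=1): c = -0.7260 + 0.2550i → escape time 6
(row=1, col=2): c = -0.3520 + 0.2550i → escape time 6
(row=1, col=3): c = 0.0220 + 0.2550i → escape time 6
(row=1, col=4): c = 0.3960 + 0.2550i → escape time 6
(row=1, col=5): c = 0.7700 + 0.2550i → escape time 3
(row=2, col=0): c = -1.1000 + -0.2100i → escape time 6
(row=2, col=1): c = -0.7260 + -0.2100i → escape time 6
(row=2, col=2): c = -0.3520 + -0.2100i → escape time 6
(row=2, col=3): c = 0.0220 + -0.2100i → escape time 6
(row=2, col=4): c = 0.3960 + -0.2100i → escape time 6
(row=2, col=5): c = 0.7700 + -0.2100i → escape time 3
(row=3, col=0): c = -1.1000 + -0.6750i → escape time 3
(row=3, col=1): c = -0.7260 + -0.6750i → escape time 5
(row=3, col=2): c = -0.3520 + -0.6750i → escape time 6
(row=3, col=3): c = 0.0220 + -0.6750i → escape time 6
(row=3, col=4): c = 0.3960 + -0.6750i → escape time 6
(row=3, col=5): c = 0.7700 + -0.6750i → escape time 3
(row=4, col=0): c = -1.1000 + -1.1400i → escape time 3
(row=4, col=1): c = -0.7260 + -1.1400i → escape time 3
(row=4, col=2): c = -0.3520 + -1.1400i → escape time 4
(row=4, col=3): c = 0.0220 + -1.1400i → escape time 4
(row=4, col=4): c = 0.3960 + -1.1400i → escape time 2
(row=4, col=5): c = 0.7700 + -1.1400i → escape time 2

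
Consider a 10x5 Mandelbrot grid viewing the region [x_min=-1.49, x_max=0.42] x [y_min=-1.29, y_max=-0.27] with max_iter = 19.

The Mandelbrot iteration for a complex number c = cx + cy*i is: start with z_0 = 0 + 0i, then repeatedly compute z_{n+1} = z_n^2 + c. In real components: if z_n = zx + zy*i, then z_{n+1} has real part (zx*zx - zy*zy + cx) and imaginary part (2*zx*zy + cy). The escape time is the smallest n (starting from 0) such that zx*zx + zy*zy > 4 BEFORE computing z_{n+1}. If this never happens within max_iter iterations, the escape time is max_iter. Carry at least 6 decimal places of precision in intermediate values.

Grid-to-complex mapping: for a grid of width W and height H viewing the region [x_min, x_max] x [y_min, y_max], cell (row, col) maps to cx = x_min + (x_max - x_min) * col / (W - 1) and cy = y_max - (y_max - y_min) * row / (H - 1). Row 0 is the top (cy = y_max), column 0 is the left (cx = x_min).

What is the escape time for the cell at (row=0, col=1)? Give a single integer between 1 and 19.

Answer: 8

Derivation:
z_0 = 0 + 0i, c = -1.2778 + -0.2700i
Iter 1: z = -1.2778 + -0.2700i, |z|^2 = 1.7056
Iter 2: z = 0.2820 + 0.4200i, |z|^2 = 0.2559
Iter 3: z = -1.3746 + -0.0331i, |z|^2 = 1.8907
Iter 4: z = 0.6107 + -0.1790i, |z|^2 = 0.4051
Iter 5: z = -0.9368 + -0.4887i, |z|^2 = 1.1165
Iter 6: z = -0.6389 + 0.6456i, |z|^2 = 0.8251
Iter 7: z = -1.2864 + -1.0950i, |z|^2 = 2.8538
Iter 8: z = -0.8222 + 2.5472i, |z|^2 = 7.1644
Escaped at iteration 8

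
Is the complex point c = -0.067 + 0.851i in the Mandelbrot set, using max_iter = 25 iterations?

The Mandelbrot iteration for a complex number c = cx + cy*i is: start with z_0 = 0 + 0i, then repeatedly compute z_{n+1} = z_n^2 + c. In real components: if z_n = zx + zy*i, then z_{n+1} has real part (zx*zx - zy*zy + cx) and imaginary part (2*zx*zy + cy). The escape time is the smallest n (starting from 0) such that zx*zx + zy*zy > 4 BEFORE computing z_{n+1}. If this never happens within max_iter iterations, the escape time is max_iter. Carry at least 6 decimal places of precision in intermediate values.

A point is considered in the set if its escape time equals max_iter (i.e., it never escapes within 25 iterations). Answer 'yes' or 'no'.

z_0 = 0 + 0i, c = -0.0670 + 0.8510i
Iter 1: z = -0.0670 + 0.8510i, |z|^2 = 0.7287
Iter 2: z = -0.7867 + 0.7370i, |z|^2 = 1.1620
Iter 3: z = 0.0088 + -0.3086i, |z|^2 = 0.0953
Iter 4: z = -0.1621 + 0.8456i, |z|^2 = 0.7413
Iter 5: z = -0.7557 + 0.5768i, |z|^2 = 0.9038
Iter 6: z = 0.1714 + -0.0208i, |z|^2 = 0.0298
Iter 7: z = -0.0381 + 0.8439i, |z|^2 = 0.7136
Iter 8: z = -0.7777 + 0.7868i, |z|^2 = 1.2238
Iter 9: z = -0.0812 + -0.3727i, |z|^2 = 0.1455
Iter 10: z = -0.1993 + 0.9115i, |z|^2 = 0.8706
Iter 11: z = -0.8582 + 0.4877i, |z|^2 = 0.9743
Iter 12: z = 0.4317 + 0.0140i, |z|^2 = 0.1865
Iter 13: z = 0.1191 + 0.8631i, |z|^2 = 0.7591
Iter 14: z = -0.7977 + 1.0566i, |z|^2 = 1.7528
Iter 15: z = -0.5472 + -0.8347i, |z|^2 = 0.9962
Iter 16: z = -0.4644 + 1.7645i, |z|^2 = 3.3291
Iter 17: z = -2.9648 + -0.7877i, |z|^2 = 9.4105
Escaped at iteration 17

Answer: no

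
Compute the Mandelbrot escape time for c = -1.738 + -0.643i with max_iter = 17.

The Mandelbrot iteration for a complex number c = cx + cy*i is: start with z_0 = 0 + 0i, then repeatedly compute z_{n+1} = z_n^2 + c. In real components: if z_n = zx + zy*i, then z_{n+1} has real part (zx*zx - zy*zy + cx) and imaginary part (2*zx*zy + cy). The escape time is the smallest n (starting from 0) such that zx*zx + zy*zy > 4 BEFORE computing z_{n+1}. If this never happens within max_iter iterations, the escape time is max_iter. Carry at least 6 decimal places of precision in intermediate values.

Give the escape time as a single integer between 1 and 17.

z_0 = 0 + 0i, c = -1.7380 + -0.6430i
Iter 1: z = -1.7380 + -0.6430i, |z|^2 = 3.4341
Iter 2: z = 0.8692 + 1.5921i, |z|^2 = 3.2902
Iter 3: z = -3.5172 + 2.1246i, |z|^2 = 16.8846
Escaped at iteration 3

Answer: 3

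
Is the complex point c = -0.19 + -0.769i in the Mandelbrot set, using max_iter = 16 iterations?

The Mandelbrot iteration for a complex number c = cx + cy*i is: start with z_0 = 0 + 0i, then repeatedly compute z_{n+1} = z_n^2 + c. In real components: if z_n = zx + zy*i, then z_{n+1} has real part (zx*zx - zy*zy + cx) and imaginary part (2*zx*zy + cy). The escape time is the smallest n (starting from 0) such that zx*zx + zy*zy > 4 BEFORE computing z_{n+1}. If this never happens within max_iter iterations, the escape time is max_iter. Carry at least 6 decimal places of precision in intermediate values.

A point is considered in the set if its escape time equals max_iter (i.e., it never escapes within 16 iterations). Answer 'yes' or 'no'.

Answer: yes

Derivation:
z_0 = 0 + 0i, c = -0.1900 + -0.7690i
Iter 1: z = -0.1900 + -0.7690i, |z|^2 = 0.6275
Iter 2: z = -0.7453 + -0.4768i, |z|^2 = 0.7827
Iter 3: z = 0.1381 + -0.0583i, |z|^2 = 0.0225
Iter 4: z = -0.1743 + -0.7851i, |z|^2 = 0.6468
Iter 5: z = -0.7760 + -0.4953i, |z|^2 = 0.8475
Iter 6: z = 0.1669 + -0.0004i, |z|^2 = 0.0279
Iter 7: z = -0.1621 + -0.7691i, |z|^2 = 0.6178
Iter 8: z = -0.7553 + -0.5196i, |z|^2 = 0.8404
Iter 9: z = 0.1104 + 0.0158i, |z|^2 = 0.0124
Iter 10: z = -0.1781 + -0.7655i, |z|^2 = 0.6177
Iter 11: z = -0.7443 + -0.4964i, |z|^2 = 0.8004
Iter 12: z = 0.1176 + -0.0301i, |z|^2 = 0.0147
Iter 13: z = -0.1771 + -0.7761i, |z|^2 = 0.6336
Iter 14: z = -0.7609 + -0.4941i, |z|^2 = 0.8232
Iter 15: z = 0.1448 + -0.0170i, |z|^2 = 0.0213
Did not escape in 16 iterations → in set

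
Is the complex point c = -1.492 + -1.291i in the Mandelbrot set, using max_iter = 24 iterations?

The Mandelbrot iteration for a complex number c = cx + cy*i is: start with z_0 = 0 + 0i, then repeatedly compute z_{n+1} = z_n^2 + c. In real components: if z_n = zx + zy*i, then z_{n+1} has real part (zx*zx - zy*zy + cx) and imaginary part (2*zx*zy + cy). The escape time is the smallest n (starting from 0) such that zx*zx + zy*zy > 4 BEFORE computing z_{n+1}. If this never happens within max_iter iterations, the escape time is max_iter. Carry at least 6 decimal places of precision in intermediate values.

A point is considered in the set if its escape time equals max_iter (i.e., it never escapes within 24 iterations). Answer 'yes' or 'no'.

Answer: no

Derivation:
z_0 = 0 + 0i, c = -1.4920 + -1.2910i
Iter 1: z = -1.4920 + -1.2910i, |z|^2 = 3.8927
Iter 2: z = -0.9326 + 2.5613i, |z|^2 = 7.4303
Escaped at iteration 2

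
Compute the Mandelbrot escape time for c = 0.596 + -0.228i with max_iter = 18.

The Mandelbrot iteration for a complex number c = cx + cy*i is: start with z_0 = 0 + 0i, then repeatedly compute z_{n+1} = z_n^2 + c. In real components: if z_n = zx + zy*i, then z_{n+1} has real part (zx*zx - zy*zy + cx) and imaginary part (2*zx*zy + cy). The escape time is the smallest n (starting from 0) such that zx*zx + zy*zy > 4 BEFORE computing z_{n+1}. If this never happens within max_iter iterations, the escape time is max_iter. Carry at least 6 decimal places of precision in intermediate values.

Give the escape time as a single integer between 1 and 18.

z_0 = 0 + 0i, c = 0.5960 + -0.2280i
Iter 1: z = 0.5960 + -0.2280i, |z|^2 = 0.4072
Iter 2: z = 0.8992 + -0.4998i, |z|^2 = 1.0584
Iter 3: z = 1.1548 + -1.1268i, |z|^2 = 2.6034
Iter 4: z = 0.6599 + -2.8306i, |z|^2 = 8.4479
Escaped at iteration 4

Answer: 4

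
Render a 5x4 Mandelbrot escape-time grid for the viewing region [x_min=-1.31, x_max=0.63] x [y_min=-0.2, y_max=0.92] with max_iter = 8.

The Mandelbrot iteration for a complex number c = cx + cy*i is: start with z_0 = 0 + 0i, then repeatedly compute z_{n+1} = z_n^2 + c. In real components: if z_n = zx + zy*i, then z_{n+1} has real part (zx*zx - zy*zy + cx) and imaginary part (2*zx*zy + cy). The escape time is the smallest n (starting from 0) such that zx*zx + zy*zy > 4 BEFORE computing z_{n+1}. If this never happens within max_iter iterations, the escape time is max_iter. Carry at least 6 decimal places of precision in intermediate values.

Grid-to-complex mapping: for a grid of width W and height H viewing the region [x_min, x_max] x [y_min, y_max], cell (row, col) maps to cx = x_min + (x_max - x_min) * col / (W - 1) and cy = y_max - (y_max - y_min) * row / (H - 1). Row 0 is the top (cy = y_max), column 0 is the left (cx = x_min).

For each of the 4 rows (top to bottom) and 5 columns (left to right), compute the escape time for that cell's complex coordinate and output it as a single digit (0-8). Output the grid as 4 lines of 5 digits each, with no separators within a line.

(row=0, col=0): c = -1.3100 + 0.9200i → escape time 3
(row=0, col=1): c = -0.8250 + 0.9200i → escape time 3
(row=0, col=2): c = -0.3400 + 0.9200i → escape time 5
(row=0, col=3): c = 0.1450 + 0.9200i → escape time 4
(row=0, col=4): c = 0.6300 + 0.9200i → escape time 2
(row=1, col=0): c = -1.3100 + 0.5467i → escape time 3
(row=1, col=1): c = -0.8250 + 0.5467i → escape time 5
(row=1, col=2): c = -0.3400 + 0.5467i → escape time 8
(row=1, col=3): c = 0.1450 + 0.5467i → escape time 8
(row=1, col=4): c = 0.6300 + 0.5467i → escape time 3
(row=2, col=0): c = -1.3100 + 0.1733i → escape time 8
(row=2, col=1): c = -0.8250 + 0.1733i → escape time 8
(row=2, col=2): c = -0.3400 + 0.1733i → escape time 8
(row=2, col=3): c = 0.1450 + 0.1733i → escape time 8
(row=2, col=4): c = 0.6300 + 0.1733i → escape time 4
(row=3, col=0): c = -1.3100 + -0.2000i → escape time 8
(row=3, col=1): c = -0.8250 + -0.2000i → escape time 8
(row=3, col=2): c = -0.3400 + -0.2000i → escape time 8
(row=3, col=3): c = 0.1450 + -0.2000i → escape time 8
(row=3, col=4): c = 0.6300 + -0.2000i → escape time 4

Answer: 33542
35883
88884
88884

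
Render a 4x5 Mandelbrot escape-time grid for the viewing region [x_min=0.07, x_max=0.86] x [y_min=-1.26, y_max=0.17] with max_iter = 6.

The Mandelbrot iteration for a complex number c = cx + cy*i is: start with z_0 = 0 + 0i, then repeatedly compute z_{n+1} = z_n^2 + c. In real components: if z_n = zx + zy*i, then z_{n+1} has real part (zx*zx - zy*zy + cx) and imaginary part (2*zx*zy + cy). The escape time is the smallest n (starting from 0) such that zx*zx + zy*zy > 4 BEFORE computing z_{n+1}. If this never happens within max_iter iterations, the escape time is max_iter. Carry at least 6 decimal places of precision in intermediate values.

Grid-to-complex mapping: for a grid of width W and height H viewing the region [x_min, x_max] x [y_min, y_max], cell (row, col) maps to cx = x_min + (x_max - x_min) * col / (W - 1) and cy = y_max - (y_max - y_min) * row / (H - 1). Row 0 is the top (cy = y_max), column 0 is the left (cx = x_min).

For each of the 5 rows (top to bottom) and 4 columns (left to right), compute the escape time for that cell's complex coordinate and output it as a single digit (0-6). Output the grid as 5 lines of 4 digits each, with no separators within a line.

Answer: 6643
6643
6633
5432
2222

Derivation:
(row=0, col=0): c = 0.0700 + 0.1700i → escape time 6
(row=0, col=1): c = 0.3333 + 0.1700i → escape time 6
(row=0, col=2): c = 0.5967 + 0.1700i → escape time 4
(row=0, col=3): c = 0.8600 + 0.1700i → escape time 3
(row=1, col=0): c = 0.0700 + -0.1875i → escape time 6
(row=1, col=1): c = 0.3333 + -0.1875i → escape time 6
(row=1, col=2): c = 0.5967 + -0.1875i → escape time 4
(row=1, col=3): c = 0.8600 + -0.1875i → escape time 3
(row=2, col=0): c = 0.0700 + -0.5450i → escape time 6
(row=2, col=1): c = 0.3333 + -0.5450i → escape time 6
(row=2, col=2): c = 0.5967 + -0.5450i → escape time 3
(row=2, col=3): c = 0.8600 + -0.5450i → escape time 3
(row=3, col=0): c = 0.0700 + -0.9025i → escape time 5
(row=3, col=1): c = 0.3333 + -0.9025i → escape time 4
(row=3, col=2): c = 0.5967 + -0.9025i → escape time 3
(row=3, col=3): c = 0.8600 + -0.9025i → escape time 2
(row=4, col=0): c = 0.0700 + -1.2600i → escape time 2
(row=4, col=1): c = 0.3333 + -1.2600i → escape time 2
(row=4, col=2): c = 0.5967 + -1.2600i → escape time 2
(row=4, col=3): c = 0.8600 + -1.2600i → escape time 2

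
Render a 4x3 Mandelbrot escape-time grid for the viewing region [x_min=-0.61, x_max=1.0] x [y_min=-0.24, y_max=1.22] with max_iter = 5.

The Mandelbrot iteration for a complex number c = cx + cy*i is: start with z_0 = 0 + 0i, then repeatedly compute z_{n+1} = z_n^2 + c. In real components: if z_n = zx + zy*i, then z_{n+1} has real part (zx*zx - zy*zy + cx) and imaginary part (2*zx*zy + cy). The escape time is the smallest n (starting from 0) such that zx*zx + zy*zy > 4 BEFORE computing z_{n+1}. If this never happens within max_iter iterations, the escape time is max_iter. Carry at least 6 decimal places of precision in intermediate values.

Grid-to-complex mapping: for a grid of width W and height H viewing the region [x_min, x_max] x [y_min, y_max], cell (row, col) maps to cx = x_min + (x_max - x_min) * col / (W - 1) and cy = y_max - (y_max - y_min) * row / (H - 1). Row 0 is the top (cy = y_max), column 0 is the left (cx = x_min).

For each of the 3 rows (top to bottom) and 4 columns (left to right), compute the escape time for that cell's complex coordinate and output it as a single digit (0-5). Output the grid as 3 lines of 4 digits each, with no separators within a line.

Answer: 3322
5552
5552

Derivation:
(row=0, col=0): c = -0.6100 + 1.2200i → escape time 3
(row=0, col=1): c = -0.0733 + 1.2200i → escape time 3
(row=0, col=2): c = 0.4633 + 1.2200i → escape time 2
(row=0, col=3): c = 1.0000 + 1.2200i → escape time 2
(row=1, col=0): c = -0.6100 + 0.4900i → escape time 5
(row=1, col=1): c = -0.0733 + 0.4900i → escape time 5
(row=1, col=2): c = 0.4633 + 0.4900i → escape time 5
(row=1, col=3): c = 1.0000 + 0.4900i → escape time 2
(row=2, col=0): c = -0.6100 + -0.2400i → escape time 5
(row=2, col=1): c = -0.0733 + -0.2400i → escape time 5
(row=2, col=2): c = 0.4633 + -0.2400i → escape time 5
(row=2, col=3): c = 1.0000 + -0.2400i → escape time 2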